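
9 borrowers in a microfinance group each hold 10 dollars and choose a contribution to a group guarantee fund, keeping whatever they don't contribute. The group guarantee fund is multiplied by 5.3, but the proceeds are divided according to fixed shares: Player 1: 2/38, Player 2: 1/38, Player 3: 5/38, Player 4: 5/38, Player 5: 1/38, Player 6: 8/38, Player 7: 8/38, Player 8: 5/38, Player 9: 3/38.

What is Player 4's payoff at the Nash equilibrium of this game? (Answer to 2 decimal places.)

For player j, contributing a unit is worthwhile iff 5.3 × (j's share) ≥ 1, i.e. iff j's share is at least 0.1887.
Player 6 and Player 7 clear that bar, contributing 10 each; the remaining 7 contribute 0. Total contributed: 20.
Player 4 keeps 10 and receives 5.3 × 20 × 5/38 = 13.95 from the group guarantee fund, for a payoff of 23.95.

23.95 dollars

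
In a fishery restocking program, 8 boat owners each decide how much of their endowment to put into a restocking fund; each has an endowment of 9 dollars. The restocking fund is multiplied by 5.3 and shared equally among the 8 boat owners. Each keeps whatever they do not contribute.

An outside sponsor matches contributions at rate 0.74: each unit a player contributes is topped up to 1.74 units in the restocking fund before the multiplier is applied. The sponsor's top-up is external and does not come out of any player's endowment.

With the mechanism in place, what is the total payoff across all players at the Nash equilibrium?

With the mechanism, a contributed unit returns 5.3 × 1.74 / 8 = 1.1528 per unit of net cost to the contributor — now above 1 — so contributing fully is weakly dominant for every player.
At the Nash equilibrium everyone contributes 9. Group total payoff = 5.3 × 1.74 × 72 = 663.98.

663.98 dollars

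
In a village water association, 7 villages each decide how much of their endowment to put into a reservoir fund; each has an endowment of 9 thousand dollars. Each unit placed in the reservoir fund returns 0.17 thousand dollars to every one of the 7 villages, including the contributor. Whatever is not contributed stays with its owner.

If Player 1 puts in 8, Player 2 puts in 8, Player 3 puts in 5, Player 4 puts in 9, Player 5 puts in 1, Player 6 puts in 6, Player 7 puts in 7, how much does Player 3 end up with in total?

11.48 thousand dollars

Total contributed: 8 + 8 + 5 + 9 + 1 + 6 + 7 = 44.
Each receives 0.17 × 44 = 7.48 from the reservoir fund.
Player 3 keeps 9 − 5 = 4, so Player 3's payoff is 4 + 7.48 = 11.48.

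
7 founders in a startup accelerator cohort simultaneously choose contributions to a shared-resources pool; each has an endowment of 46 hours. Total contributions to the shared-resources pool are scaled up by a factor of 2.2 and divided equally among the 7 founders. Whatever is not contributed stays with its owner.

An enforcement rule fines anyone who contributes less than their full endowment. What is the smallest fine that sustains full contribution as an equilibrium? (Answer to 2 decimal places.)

Given the others contribute fully, the best deviation is to contribute 0 (any partial contribution still incurs the fine and gives up units whose private return 0.3143 is below 1).
Deviating from 46 to 0 saves 46 hours but forfeits the deviator's share of the drop in the shared-resources pool: 2.2/7 × 46 = 14.46.
So the deviation gain is 46 − 14.46 = 31.54, and the fine must be at least 31.54 hours to wipe it out.

31.54 hours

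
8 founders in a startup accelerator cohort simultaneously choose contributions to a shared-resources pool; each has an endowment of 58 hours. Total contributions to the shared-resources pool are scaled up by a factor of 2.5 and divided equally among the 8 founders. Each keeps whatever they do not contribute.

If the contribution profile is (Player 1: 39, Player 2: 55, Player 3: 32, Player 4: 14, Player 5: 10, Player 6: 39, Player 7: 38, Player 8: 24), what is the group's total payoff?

Total contributed: 39 + 55 + 32 + 14 + 10 + 39 + 38 + 24 = 251; total kept: 8 × 58 − 251 = 213.
The shared-resources pool pays out 2.5 × 251 = 627.50 in aggregate.
Group total = 213 + 627.50 = 840.50.

840.50 hours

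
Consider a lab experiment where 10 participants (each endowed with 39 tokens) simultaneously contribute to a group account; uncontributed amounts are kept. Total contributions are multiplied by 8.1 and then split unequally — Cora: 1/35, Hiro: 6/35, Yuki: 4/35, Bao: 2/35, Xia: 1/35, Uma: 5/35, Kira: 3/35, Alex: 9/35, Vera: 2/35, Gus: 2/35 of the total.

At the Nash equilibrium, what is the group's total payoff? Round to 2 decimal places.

A player with share s gets back 8.1·s per unit contributed, so full contribution is dominant for anyone with s > 1/8.1 = 0.1235 and zero contribution is dominant for anyone below.
Hiro, Uma and Alex clear that bar, contributing 39 each; the remaining 7 contribute 0. Total contributed: 117.
The group account pays out 8.1 × 117 = 947.70 in total (split across the unequal shares, but the aggregate is all that matters for the group sum).
The 7 free-riders keep 39 each, adding 273. Group total = 273 + 947.70 = 1220.70.

1220.70 tokens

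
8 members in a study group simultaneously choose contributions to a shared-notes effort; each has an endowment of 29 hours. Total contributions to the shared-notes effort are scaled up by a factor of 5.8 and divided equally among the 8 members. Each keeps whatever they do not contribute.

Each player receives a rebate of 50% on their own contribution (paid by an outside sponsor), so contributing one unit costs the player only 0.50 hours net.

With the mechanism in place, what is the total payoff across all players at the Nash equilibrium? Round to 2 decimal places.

The effective private return per unit is now (5.8/8) / 0.50 = 1.4500 > 1, so every player's dominant strategy flips to full contribution.
At the Nash equilibrium everyone contributes 29. Group total payoff = 8 × (29 × 0.50 + 5.8 × 29) = 1461.60.

1461.60 hours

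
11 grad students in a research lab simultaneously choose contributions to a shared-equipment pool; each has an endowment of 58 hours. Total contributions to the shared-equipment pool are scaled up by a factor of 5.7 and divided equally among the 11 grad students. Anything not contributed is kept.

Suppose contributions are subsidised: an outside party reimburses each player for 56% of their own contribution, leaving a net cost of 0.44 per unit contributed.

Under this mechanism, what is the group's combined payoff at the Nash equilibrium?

The effective private return per unit is now (5.7/11) / 0.44 = 1.1777 > 1, so every player's dominant strategy flips to full contribution.
At the Nash equilibrium everyone contributes 58. Group total payoff = 11 × (58 × 0.56 + 5.7 × 58) = 3993.88.

3993.88 hours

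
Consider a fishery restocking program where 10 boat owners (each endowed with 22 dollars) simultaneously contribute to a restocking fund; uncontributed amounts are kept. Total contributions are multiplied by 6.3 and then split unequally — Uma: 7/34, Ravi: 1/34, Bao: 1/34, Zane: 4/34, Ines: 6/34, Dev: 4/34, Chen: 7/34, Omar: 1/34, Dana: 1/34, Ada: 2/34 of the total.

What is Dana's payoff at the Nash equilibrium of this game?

For player j, contributing a unit is worthwhile iff 6.3 × (j's share) ≥ 1, i.e. iff j's share is at least 0.1587.
The shares above 0.1587 belong to Uma, Ines and Chen, contributing 22 each; the remaining 7 contribute 0. Total contributed: 66.
Dana keeps 22 and receives 6.3 × 66 × 1/34 = 12.23 from the restocking fund, for a payoff of 34.23.

34.23 dollars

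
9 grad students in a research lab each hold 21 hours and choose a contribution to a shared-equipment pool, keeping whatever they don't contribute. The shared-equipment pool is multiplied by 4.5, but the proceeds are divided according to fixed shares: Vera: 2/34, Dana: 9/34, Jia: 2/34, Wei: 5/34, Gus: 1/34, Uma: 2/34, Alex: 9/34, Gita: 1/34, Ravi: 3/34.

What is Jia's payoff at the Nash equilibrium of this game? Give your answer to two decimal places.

32.12 hours

A player with share s gets back 4.5·s per unit contributed, so full contribution is dominant for anyone with s > 1/4.5 = 0.2222 and zero contribution is dominant for anyone below.
Dana and Alex are above the threshold, contributing 21 each; the remaining 7 contribute 0. Total contributed: 42.
Jia keeps 21 and receives 4.5 × 42 × 2/34 = 11.12 from the shared-equipment pool, for a payoff of 32.12.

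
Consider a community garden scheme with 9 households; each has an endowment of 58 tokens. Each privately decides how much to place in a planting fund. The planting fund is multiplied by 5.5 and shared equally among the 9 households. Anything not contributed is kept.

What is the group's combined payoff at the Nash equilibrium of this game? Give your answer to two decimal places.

522.00 tokens

Each contributed unit returns 5.5/9 = 0.6111 to its contributor — below 1 — so contributing 0 is dominant for every player. At the Nash equilibrium everyone keeps their 58, and the group total is 9 × 58 = 522.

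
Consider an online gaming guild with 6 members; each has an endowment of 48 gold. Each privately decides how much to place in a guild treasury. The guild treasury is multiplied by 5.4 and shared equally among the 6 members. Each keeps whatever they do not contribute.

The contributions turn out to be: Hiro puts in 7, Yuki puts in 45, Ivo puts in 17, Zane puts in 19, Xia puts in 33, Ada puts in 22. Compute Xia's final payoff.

143.70 gold

Total contributed: 7 + 45 + 17 + 19 + 33 + 22 = 143.
Each receives 5.4 × 143 / 6 = 128.70 from the guild treasury.
Xia keeps 48 − 33 = 15, so Xia's payoff is 15 + 128.70 = 143.70.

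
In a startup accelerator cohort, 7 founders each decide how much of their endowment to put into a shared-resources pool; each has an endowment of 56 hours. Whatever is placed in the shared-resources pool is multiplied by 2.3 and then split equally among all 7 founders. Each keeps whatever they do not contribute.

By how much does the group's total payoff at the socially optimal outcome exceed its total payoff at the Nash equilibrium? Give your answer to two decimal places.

Each contributed unit returns 2.3/7 = 0.3286 to its contributor — below 1 — so contributing 0 is dominant for every player. At the Nash equilibrium everyone keeps their 56, and the group total is 7 × 56 = 392.
Each contributed unit returns 2.300 to the group as a whole (0.3286 to each of 7 players), which exceeds 1, so the social optimum is full contribution: group total = 2.300 × 392 = 901.60.
Efficiency loss = 901.60 − 392 = 509.60.

509.60 hours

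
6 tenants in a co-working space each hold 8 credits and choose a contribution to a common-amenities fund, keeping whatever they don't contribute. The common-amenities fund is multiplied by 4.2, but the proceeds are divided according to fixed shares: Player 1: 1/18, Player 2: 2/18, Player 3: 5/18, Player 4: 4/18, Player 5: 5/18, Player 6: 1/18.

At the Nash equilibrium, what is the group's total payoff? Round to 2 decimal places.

99.20 credits

A player with share s gets back 4.2·s per unit contributed, so full contribution is dominant for anyone with s > 1/4.2 = 0.2381 and zero contribution is dominant for anyone below.
Player 3 and Player 5 are above the threshold, contributing 8 each; the remaining 4 contribute 0. Total contributed: 16.
The common-amenities fund pays out 4.2 × 16 = 67.20 in total (split across the unequal shares, but the aggregate is all that matters for the group sum).
The 4 free-riders keep 8 each, adding 32. Group total = 32 + 67.20 = 99.20.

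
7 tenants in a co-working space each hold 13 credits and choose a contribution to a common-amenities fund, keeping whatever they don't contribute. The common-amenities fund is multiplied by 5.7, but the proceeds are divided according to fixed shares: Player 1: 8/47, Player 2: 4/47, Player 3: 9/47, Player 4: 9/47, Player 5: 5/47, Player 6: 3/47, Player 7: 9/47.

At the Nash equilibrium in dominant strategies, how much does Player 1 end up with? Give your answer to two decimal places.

For player j, contributing a unit is worthwhile iff 5.7 × (j's share) ≥ 1, i.e. iff j's share is at least 0.1754.
Player 3, Player 4 and Player 7 clear that bar, contributing 13 each; the remaining 4 contribute 0. Total contributed: 39.
Player 1 keeps 13 and receives 5.7 × 39 × 8/47 = 37.84 from the common-amenities fund, for a payoff of 50.84.

50.84 credits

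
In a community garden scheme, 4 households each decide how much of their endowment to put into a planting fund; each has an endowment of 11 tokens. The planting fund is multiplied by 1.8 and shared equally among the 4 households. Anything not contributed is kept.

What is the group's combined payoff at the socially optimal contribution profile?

Each contributed unit returns 1.800 to the group as a whole (0.4500 to each of 4 players), which exceeds 1, so the social optimum is full contribution: group total = 1.800 × 44 = 79.20.

79.20 tokens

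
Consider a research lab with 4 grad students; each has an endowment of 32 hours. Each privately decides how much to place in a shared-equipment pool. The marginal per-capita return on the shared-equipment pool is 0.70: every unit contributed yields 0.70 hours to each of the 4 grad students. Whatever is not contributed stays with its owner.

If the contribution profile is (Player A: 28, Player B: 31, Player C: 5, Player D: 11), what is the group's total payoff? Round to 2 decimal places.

Total contributed: 28 + 31 + 5 + 11 = 75; total kept: 4 × 32 − 75 = 53.
The shared-equipment pool pays out 0.70 × 4 × 75 = 210.00 in aggregate.
Group total = 53 + 210.00 = 263.00.

263.00 hours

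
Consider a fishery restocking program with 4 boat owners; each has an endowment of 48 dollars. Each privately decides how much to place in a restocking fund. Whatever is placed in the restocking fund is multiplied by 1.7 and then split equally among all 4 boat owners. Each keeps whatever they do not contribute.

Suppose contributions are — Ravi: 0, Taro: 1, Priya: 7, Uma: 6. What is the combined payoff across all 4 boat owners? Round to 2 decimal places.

201.80 dollars

Total contributed: 0 + 1 + 7 + 6 = 14; total kept: 4 × 48 − 14 = 178.
The restocking fund pays out 1.7 × 14 = 23.80 in aggregate.
Group total = 178 + 23.80 = 201.80.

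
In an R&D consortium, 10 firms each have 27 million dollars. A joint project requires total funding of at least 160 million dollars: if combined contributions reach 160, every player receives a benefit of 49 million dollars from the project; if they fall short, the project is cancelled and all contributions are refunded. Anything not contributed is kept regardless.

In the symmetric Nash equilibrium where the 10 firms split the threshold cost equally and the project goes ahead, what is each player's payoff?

Equal share of the threshold: 160/10 = 16.
At this profile no one gains by cutting their contribution: any cut drops the total below 160, the project is cancelled, contributions are refunded, and the deviator ends with 27, which is less than 27 − 16 + 49 = 60. Contributing more than 16 just wastes the excess. So contributing exactly 16 is a best response.
Each player's payoff: 27 − 16 + 49 = 60.

60 million dollars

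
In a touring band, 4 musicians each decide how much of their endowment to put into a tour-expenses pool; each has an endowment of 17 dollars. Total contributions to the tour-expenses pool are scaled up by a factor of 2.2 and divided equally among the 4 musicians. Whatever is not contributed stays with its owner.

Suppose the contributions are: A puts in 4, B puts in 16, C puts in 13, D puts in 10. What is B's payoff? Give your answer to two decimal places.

Total contributed: 4 + 16 + 13 + 10 = 43.
Each receives 2.2 × 43 / 4 = 23.65 from the tour-expenses pool.
B keeps 17 − 16 = 1, so B's payoff is 1 + 23.65 = 24.65.

24.65 dollars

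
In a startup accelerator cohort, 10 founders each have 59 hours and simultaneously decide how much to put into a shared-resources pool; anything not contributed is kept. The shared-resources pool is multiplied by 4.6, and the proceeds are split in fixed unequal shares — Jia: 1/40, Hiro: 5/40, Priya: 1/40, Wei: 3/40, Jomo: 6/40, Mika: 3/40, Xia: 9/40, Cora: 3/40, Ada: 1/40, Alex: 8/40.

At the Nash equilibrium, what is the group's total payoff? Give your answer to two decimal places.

802.40 hours

A player with share s gets back 4.6·s per unit contributed, so full contribution is dominant for anyone with s > 1/4.6 = 0.2174 and zero contribution is dominant for anyone below.
Only Xia (9/40) clears that bar, contributing 59; the remaining 9 contribute 0. Total contributed: 59.
The shared-resources pool pays out 4.6 × 59 = 271.40 in total (split across the unequal shares, but the aggregate is all that matters for the group sum).
The 9 free-riders keep 59 each, adding 531. Group total = 531 + 271.40 = 802.40.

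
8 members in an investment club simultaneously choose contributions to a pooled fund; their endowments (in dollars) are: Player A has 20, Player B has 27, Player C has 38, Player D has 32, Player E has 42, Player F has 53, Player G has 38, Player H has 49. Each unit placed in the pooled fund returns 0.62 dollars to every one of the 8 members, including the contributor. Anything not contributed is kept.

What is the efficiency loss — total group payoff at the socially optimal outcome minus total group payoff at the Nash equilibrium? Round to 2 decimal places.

The private return per contributed unit is 0.62 < 1 for everyone, so the Nash equilibrium is zero contribution and the group total is Σ E_j = 20 + 27 + 38 + 32 + 42 + 53 + 38 + 49 = 299.
Each contributed unit returns 4.960 to the group, so the social optimum is full contribution by everyone: group total = 4.960 × 299 = 1483.04.
Efficiency loss = (4.960 − 1) × 299 = 1184.04.

1184.04 dollars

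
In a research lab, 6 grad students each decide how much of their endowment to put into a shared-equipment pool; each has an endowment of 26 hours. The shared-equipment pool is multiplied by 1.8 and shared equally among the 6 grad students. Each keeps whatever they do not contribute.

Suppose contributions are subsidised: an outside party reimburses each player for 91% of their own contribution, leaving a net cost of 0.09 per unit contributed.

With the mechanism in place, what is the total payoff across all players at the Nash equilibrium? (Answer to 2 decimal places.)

422.76 hours

The effective private return per unit is now (1.8/6) / 0.09 = 3.3333 > 1, so every player's dominant strategy flips to full contribution.
At the Nash equilibrium everyone contributes 26. Group total payoff = 6 × (26 × 0.91 + 1.8 × 26) = 422.76.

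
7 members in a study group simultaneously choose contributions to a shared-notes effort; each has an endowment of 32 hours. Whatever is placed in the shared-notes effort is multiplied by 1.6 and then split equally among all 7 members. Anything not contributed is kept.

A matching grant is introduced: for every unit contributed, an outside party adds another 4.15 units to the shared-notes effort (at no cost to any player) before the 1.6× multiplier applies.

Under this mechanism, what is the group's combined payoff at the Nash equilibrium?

Under the mechanism each unit contributed yields 1.6 × 5.15 / 7 = 1.1771 back to its contributor per unit of net cost, which exceeds 1, making full contribution the dominant choice for everyone.
At the Nash equilibrium everyone contributes 32. Group total payoff = 1.6 × 5.15 × 224 = 1845.76.

1845.76 hours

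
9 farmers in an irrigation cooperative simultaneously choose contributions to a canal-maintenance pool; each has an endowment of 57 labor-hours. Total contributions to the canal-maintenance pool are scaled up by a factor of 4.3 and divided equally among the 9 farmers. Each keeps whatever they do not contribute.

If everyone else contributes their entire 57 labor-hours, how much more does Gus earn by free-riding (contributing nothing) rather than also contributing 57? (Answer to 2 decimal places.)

29.77 labor-hours

Switching from a contribution of 57 to 0 lets Gus keep an extra 57 labor-hours, but lowers the canal-maintenance pool by 57, which costs Gus their own share of that drop: 4.3/9 × 57 = 27.23.
Net gain = 57 − 27.23 = 29.77. The private return per contributed unit (0.4778) is below 1, so free-riding is indeed the best response regardless of what the others do.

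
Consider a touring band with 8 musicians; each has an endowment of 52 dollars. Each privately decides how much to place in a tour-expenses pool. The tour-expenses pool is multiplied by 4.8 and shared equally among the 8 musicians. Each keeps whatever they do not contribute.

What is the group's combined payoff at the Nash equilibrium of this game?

Each contributed unit returns 4.8/8 = 0.6000 to its contributor — below 1 — so contributing 0 is dominant for every player. At the Nash equilibrium everyone keeps their 52, and the group total is 8 × 52 = 416.

416.00 dollars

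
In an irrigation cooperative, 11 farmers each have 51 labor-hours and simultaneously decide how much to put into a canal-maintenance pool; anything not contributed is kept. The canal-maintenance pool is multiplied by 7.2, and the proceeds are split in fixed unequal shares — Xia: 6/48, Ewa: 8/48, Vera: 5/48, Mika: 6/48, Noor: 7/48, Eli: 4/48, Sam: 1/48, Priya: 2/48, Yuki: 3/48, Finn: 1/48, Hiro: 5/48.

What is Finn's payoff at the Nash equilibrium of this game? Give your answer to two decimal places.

Player j's private return per contributed unit is 7.2 × (j's share). Contributing is weakly dominant for j when that share is at least 1/7.2 = 0.1389, and contributing 0 is dominant otherwise.
The shares above 0.1389 belong to Ewa and Noor, contributing 51 each; the remaining 9 contribute 0. Total contributed: 102.
Finn keeps 51 and receives 7.2 × 102 × 1/48 = 15.30 from the canal-maintenance pool, for a payoff of 66.30.

66.30 labor-hours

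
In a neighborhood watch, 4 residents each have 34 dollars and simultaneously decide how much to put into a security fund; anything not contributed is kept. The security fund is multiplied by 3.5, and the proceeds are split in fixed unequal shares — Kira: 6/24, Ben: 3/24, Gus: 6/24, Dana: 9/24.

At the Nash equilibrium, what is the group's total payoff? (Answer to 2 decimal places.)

Player j's private return per contributed unit is 3.5 × (j's share). Contributing is weakly dominant for j when that share is at least 1/3.5 = 0.2857, and contributing 0 is dominant otherwise.
The only share above 0.2857 is Dana's 9/24, contributing 34; the remaining 3 contribute 0. Total contributed: 34.
The security fund pays out 3.5 × 34 = 119.00 in total (split across the unequal shares, but the aggregate is all that matters for the group sum).
The 3 free-riders keep 34 each, adding 102. Group total = 102 + 119.00 = 221.00.

221.00 dollars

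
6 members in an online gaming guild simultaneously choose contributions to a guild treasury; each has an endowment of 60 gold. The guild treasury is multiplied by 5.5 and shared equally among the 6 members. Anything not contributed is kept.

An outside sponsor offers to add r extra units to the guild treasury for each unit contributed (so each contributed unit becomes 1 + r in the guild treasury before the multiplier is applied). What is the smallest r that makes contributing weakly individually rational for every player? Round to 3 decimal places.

With matching at rate r, one contributed unit becomes (1 + r) in the guild treasury and returns 5.5 × (1 + r) / 6 to the contributor.
Setting this equal to 1: 1 + r = 6/5.5 = 1.0909.
So the minimum matching rate is r = 1.0909 − 1 = 0.091.

0.091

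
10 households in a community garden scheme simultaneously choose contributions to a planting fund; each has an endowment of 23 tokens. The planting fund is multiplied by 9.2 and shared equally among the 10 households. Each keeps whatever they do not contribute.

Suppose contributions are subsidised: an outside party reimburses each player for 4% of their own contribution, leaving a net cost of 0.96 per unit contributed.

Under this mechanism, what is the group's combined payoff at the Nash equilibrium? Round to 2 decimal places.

230.00 tokens

Even with the mechanism, each unit contributed returns only (9.2/10) / 0.96 = 0.9583 per unit of net cost, so contributing nothing is still dominant.
At the Nash equilibrium no one contributes; group total payoff = 10 × 23 = 230.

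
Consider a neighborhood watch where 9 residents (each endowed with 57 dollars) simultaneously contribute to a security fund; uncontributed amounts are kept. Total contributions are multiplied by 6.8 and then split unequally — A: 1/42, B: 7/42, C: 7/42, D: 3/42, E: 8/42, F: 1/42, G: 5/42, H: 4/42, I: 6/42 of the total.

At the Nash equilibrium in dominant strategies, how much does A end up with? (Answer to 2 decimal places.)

Player j's private return per contributed unit is 6.8 × (j's share). Contributing is weakly dominant for j when that share is at least 1/6.8 = 0.1471, and contributing 0 is dominant otherwise.
B, C and E are above the threshold, contributing 57 each; the remaining 6 contribute 0. Total contributed: 171.
A keeps 57 and receives 6.8 × 171 × 1/42 = 27.69 from the security fund, for a payoff of 84.69.

84.69 dollars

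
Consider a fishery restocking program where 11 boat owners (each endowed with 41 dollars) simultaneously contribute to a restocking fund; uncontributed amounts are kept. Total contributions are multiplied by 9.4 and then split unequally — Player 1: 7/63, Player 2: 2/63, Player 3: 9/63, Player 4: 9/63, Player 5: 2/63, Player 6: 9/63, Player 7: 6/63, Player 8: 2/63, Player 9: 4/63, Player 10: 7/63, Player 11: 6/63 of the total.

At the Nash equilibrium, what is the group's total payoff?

2173.00 dollars

For player j, contributing a unit is worthwhile iff 9.4 × (j's share) ≥ 1, i.e. iff j's share is at least 0.1064.
Player 1, Player 3, Player 4, Player 6 and Player 10 are above the threshold, contributing 41 each; the remaining 6 contribute 0. Total contributed: 205.
The restocking fund pays out 9.4 × 205 = 1927.00 in total (split across the unequal shares, but the aggregate is all that matters for the group sum).
The 6 free-riders keep 41 each, adding 246. Group total = 246 + 1927.00 = 2173.00.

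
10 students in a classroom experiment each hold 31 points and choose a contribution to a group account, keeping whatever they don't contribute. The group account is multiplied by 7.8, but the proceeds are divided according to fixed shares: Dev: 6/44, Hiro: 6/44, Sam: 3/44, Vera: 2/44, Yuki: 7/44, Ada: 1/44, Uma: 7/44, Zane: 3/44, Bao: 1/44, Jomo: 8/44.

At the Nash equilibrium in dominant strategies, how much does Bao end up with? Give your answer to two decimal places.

58.48 points

Each unit j contributes comes back to j as 7.8 × (j's share), so j prefers to contribute only if that share exceeds 1/7.8 = 0.1282; otherwise keeping the unit dominates.
Dev, Hiro, Yuki, Uma and Jomo are above the threshold, contributing 31 each; the remaining 5 contribute 0. Total contributed: 155.
Bao keeps 31 and receives 7.8 × 155 × 1/44 = 27.48 from the group account, for a payoff of 58.48.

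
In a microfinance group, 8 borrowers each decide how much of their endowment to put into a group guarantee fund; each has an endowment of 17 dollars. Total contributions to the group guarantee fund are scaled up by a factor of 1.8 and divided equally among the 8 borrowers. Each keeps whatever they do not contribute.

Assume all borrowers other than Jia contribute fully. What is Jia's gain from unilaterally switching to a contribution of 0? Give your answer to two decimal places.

Switching from a contribution of 17 to 0 lets Jia keep an extra 17 dollars, but lowers the group guarantee fund by 17, which costs Jia their own share of that drop: 1.8/8 × 17 = 3.82.
Net gain = 17 − 3.82 = 13.18. The private return per contributed unit (0.2250) is below 1, so free-riding is indeed the best response regardless of what the others do.

13.18 dollars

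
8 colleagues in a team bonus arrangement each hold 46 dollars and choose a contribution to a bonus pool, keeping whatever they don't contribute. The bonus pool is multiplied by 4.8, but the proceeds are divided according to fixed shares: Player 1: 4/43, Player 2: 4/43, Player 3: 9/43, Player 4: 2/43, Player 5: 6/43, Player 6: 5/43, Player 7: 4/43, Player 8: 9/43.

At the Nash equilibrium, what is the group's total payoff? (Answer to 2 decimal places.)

Player j's private return per contributed unit is 4.8 × (j's share). Contributing is weakly dominant for j when that share is at least 1/4.8 = 0.2083, and contributing 0 is dominant otherwise.
Player 3 and Player 8 are above the threshold, contributing 46 each; the remaining 6 contribute 0. Total contributed: 92.
The bonus pool pays out 4.8 × 92 = 441.60 in total (split across the unequal shares, but the aggregate is all that matters for the group sum).
The 6 free-riders keep 46 each, adding 276. Group total = 276 + 441.60 = 717.60.

717.60 dollars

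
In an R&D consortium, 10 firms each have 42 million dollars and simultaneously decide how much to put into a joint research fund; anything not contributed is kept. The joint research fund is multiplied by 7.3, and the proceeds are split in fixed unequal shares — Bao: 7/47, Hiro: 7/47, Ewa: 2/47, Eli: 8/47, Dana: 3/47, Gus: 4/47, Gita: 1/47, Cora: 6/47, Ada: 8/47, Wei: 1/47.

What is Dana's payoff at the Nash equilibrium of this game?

Player j's private return per contributed unit is 7.3 × (j's share). Contributing is weakly dominant for j when that share is at least 1/7.3 = 0.1370, and contributing 0 is dominant otherwise.
Bao, Hiro, Eli and Ada clear that bar, contributing 42 each; the remaining 6 contribute 0. Total contributed: 168.
Dana keeps 42 and receives 7.3 × 168 × 3/47 = 78.28 from the joint research fund, for a payoff of 120.28.

120.28 million dollars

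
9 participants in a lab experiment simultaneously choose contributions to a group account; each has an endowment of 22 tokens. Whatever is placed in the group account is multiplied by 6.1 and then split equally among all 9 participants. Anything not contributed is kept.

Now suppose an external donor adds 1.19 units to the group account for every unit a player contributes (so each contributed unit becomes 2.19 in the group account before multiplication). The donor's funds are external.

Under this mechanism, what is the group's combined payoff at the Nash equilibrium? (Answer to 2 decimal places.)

2645.08 tokens

With the mechanism, a contributed unit returns 6.1 × 2.19 / 9 = 1.4843 per unit of net cost to the contributor — now above 1 — so contributing fully is weakly dominant for every player.
At the Nash equilibrium everyone contributes 22. Group total payoff = 6.1 × 2.19 × 198 = 2645.08.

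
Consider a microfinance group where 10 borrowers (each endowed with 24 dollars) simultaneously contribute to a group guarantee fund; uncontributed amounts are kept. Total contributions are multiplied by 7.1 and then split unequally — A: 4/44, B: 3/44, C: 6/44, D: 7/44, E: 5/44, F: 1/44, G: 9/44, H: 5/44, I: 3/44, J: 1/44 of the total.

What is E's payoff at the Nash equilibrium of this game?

62.73 dollars

Player j's private return per contributed unit is 7.1 × (j's share). Contributing is weakly dominant for j when that share is at least 1/7.1 = 0.1408, and contributing 0 is dominant otherwise.
D and G are above the threshold, contributing 24 each; the remaining 8 contribute 0. Total contributed: 48.
E keeps 24 and receives 7.1 × 48 × 5/44 = 38.73 from the group guarantee fund, for a payoff of 62.73.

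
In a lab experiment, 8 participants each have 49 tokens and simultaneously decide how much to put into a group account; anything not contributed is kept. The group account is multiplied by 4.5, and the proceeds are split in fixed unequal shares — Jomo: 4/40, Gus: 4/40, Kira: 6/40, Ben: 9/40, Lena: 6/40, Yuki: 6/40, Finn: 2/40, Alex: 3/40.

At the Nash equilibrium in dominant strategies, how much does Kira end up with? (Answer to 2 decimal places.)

A player with share s gets back 4.5·s per unit contributed, so full contribution is dominant for anyone with s > 1/4.5 = 0.2222 and zero contribution is dominant for anyone below.
Only Ben (9/40) clears that bar, contributing 49; the remaining 7 contribute 0. Total contributed: 49.
Kira keeps 49 and receives 4.5 × 49 × 6/40 = 33.08 from the group account, for a payoff of 82.08.

82.08 tokens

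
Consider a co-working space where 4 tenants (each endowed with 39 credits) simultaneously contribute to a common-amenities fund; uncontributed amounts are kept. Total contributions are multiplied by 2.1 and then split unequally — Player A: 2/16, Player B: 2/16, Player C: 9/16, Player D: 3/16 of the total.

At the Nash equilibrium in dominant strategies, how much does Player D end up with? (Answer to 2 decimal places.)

54.36 credits

For player j, contributing a unit is worthwhile iff 2.1 × (j's share) ≥ 1, i.e. iff j's share is at least 0.4762.
The only share above 0.4762 is Player C's 9/16, contributing 39; the remaining 3 contribute 0. Total contributed: 39.
Player D keeps 39 and receives 2.1 × 39 × 3/16 = 15.36 from the common-amenities fund, for a payoff of 54.36.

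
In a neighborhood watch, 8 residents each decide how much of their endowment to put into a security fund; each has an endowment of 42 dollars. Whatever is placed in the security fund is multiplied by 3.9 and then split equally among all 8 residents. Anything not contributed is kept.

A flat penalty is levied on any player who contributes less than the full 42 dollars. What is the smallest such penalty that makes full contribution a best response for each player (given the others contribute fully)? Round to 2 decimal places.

21.53 dollars

Given the others contribute fully, the best deviation is to contribute 0 (any partial contribution still incurs the fine and gives up units whose private return 0.4875 is below 1).
Deviating from 42 to 0 saves 42 dollars but forfeits the deviator's share of the drop in the security fund: 3.9/8 × 42 = 20.47.
So the deviation gain is 42 − 20.47 = 21.53, and the fine must be at least 21.53 dollars to wipe it out.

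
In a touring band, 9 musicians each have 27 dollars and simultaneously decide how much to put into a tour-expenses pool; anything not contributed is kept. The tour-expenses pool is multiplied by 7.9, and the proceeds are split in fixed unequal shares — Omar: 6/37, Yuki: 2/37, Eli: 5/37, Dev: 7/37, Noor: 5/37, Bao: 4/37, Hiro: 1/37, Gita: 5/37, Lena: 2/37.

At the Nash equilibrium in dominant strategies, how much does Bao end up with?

Each unit j contributes comes back to j as 7.9 × (j's share), so j prefers to contribute only if that share exceeds 1/7.9 = 0.1266; otherwise keeping the unit dominates.
Omar, Eli, Dev, Noor and Gita clear that bar, contributing 27 each; the remaining 4 contribute 0. Total contributed: 135.
Bao keeps 27 and receives 7.9 × 135 × 4/37 = 115.30 from the tour-expenses pool, for a payoff of 142.30.

142.30 dollars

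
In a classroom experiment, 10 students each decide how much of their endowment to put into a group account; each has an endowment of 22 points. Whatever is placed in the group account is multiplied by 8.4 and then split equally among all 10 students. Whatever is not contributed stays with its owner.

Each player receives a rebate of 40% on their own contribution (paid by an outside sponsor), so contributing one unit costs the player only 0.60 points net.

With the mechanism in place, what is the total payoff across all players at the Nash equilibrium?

Under the mechanism each unit contributed yields (8.4/10) / 0.60 = 1.4000 back to its contributor per unit of net cost, which exceeds 1, making full contribution the dominant choice for everyone.
At the Nash equilibrium everyone contributes 22. Group total payoff = 10 × (22 × 0.40 + 8.4 × 22) = 1936.00.

1936.00 points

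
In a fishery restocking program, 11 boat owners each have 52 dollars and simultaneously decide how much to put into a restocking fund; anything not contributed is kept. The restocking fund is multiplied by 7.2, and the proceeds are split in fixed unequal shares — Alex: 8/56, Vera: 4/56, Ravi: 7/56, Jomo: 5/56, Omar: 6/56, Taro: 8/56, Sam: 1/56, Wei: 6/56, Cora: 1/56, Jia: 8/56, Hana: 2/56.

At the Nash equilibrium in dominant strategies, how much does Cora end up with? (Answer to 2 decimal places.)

A player with share s gets back 7.2·s per unit contributed, so full contribution is dominant for anyone with s > 1/7.2 = 0.1389 and zero contribution is dominant for anyone below.
Alex, Taro and Jia clear that bar, contributing 52 each; the remaining 8 contribute 0. Total contributed: 156.
Cora keeps 52 and receives 7.2 × 156 × 1/56 = 20.06 from the restocking fund, for a payoff of 72.06.

72.06 dollars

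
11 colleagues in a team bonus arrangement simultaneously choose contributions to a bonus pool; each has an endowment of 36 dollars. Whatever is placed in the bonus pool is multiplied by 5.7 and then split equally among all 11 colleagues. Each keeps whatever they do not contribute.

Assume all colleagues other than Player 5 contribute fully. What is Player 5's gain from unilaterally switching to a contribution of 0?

Switching from a contribution of 36 to 0 lets Player 5 keep an extra 36 dollars, but lowers the bonus pool by 36, which costs Player 5 their own share of that drop: 5.7/11 × 36 = 18.65.
Net gain = 36 − 18.65 = 17.35. The private return per contributed unit (0.5182) is below 1, so free-riding is indeed the best response regardless of what the others do.

17.35 dollars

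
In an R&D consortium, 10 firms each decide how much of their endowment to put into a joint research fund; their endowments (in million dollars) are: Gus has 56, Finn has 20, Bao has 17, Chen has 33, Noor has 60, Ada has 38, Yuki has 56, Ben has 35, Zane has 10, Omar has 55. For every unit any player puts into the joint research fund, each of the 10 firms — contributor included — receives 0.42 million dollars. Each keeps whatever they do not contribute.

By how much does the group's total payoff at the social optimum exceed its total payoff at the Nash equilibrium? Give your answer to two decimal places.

The private return per contributed unit is 0.42 < 1 for everyone, so the Nash equilibrium is zero contribution and the group total is Σ E_j = 56 + 20 + 17 + 33 + 60 + 38 + 56 + 35 + 10 + 55 = 380.
Each contributed unit returns 4.200 to the group, so the social optimum is full contribution by everyone: group total = 4.200 × 380 = 1596.00.
Efficiency loss = (4.200 − 1) × 380 = 1216.00.

1216.00 million dollars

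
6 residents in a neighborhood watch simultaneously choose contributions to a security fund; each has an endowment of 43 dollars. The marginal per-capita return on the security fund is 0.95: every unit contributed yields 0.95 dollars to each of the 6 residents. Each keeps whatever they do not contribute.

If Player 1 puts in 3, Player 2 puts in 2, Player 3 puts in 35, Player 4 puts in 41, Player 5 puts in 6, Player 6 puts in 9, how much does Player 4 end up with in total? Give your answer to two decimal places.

Total contributed: 3 + 2 + 35 + 41 + 6 + 9 = 96.
Each receives 0.95 × 96 = 91.20 from the security fund.
Player 4 keeps 43 − 41 = 2, so Player 4's payoff is 2 + 91.20 = 93.20.

93.20 dollars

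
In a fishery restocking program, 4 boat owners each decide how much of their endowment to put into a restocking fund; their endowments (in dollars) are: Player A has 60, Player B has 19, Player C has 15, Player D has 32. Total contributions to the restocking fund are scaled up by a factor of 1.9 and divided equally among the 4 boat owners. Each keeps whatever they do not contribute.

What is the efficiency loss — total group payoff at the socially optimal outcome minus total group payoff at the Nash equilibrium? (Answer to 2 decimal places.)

113.40 dollars

The private return per contributed unit is 1.9/4 = 0.4750 < 1 for every player regardless of endowment, so the Nash equilibrium is zero contribution and the group total is Σ E_j = 60 + 19 + 15 + 32 = 126.
Each contributed unit returns 1.900 to the group, so the social optimum is full contribution by everyone: group total = 1.900 × 126 = 239.40.
Efficiency loss = (1.900 − 1) × 126 = 113.40.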